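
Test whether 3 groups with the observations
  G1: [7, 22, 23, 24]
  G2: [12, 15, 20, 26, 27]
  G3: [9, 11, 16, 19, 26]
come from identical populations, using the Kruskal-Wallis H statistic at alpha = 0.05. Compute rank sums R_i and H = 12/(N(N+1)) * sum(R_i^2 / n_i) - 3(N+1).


Step 1: Combine all N = 14 observations and assign midranks.
sorted (value, group, rank): (7,G1,1), (9,G3,2), (11,G3,3), (12,G2,4), (15,G2,5), (16,G3,6), (19,G3,7), (20,G2,8), (22,G1,9), (23,G1,10), (24,G1,11), (26,G2,12.5), (26,G3,12.5), (27,G2,14)
Step 2: Sum ranks within each group.
R_1 = 31 (n_1 = 4)
R_2 = 43.5 (n_2 = 5)
R_3 = 30.5 (n_3 = 5)
Step 3: H = 12/(N(N+1)) * sum(R_i^2/n_i) - 3(N+1)
     = 12/(14*15) * (31^2/4 + 43.5^2/5 + 30.5^2/5) - 3*15
     = 0.057143 * 804.75 - 45
     = 0.985714.
Step 4: Ties present; correction factor C = 1 - 6/(14^3 - 14) = 0.997802. Corrected H = 0.985714 / 0.997802 = 0.987885.
Step 5: Under H0, H ~ chi^2(2); p-value = 0.610216.
Step 6: alpha = 0.05. fail to reject H0.

H = 0.9879, df = 2, p = 0.610216, fail to reject H0.


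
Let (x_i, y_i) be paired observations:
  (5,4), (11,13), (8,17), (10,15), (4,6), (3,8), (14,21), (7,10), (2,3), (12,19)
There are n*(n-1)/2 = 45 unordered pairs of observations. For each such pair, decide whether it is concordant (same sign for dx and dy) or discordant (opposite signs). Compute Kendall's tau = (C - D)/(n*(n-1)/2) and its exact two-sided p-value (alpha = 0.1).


Step 1: Enumerate the 45 unordered pairs (i,j) with i<j and classify each by sign(x_j-x_i) * sign(y_j-y_i).
  (1,2):dx=+6,dy=+9->C; (1,3):dx=+3,dy=+13->C; (1,4):dx=+5,dy=+11->C; (1,5):dx=-1,dy=+2->D
  (1,6):dx=-2,dy=+4->D; (1,7):dx=+9,dy=+17->C; (1,8):dx=+2,dy=+6->C; (1,9):dx=-3,dy=-1->C
  (1,10):dx=+7,dy=+15->C; (2,3):dx=-3,dy=+4->D; (2,4):dx=-1,dy=+2->D; (2,5):dx=-7,dy=-7->C
  (2,6):dx=-8,dy=-5->C; (2,7):dx=+3,dy=+8->C; (2,8):dx=-4,dy=-3->C; (2,9):dx=-9,dy=-10->C
  (2,10):dx=+1,dy=+6->C; (3,4):dx=+2,dy=-2->D; (3,5):dx=-4,dy=-11->C; (3,6):dx=-5,dy=-9->C
  (3,7):dx=+6,dy=+4->C; (3,8):dx=-1,dy=-7->C; (3,9):dx=-6,dy=-14->C; (3,10):dx=+4,dy=+2->C
  (4,5):dx=-6,dy=-9->C; (4,6):dx=-7,dy=-7->C; (4,7):dx=+4,dy=+6->C; (4,8):dx=-3,dy=-5->C
  (4,9):dx=-8,dy=-12->C; (4,10):dx=+2,dy=+4->C; (5,6):dx=-1,dy=+2->D; (5,7):dx=+10,dy=+15->C
  (5,8):dx=+3,dy=+4->C; (5,9):dx=-2,dy=-3->C; (5,10):dx=+8,dy=+13->C; (6,7):dx=+11,dy=+13->C
  (6,8):dx=+4,dy=+2->C; (6,9):dx=-1,dy=-5->C; (6,10):dx=+9,dy=+11->C; (7,8):dx=-7,dy=-11->C
  (7,9):dx=-12,dy=-18->C; (7,10):dx=-2,dy=-2->C; (8,9):dx=-5,dy=-7->C; (8,10):dx=+5,dy=+9->C
  (9,10):dx=+10,dy=+16->C
Step 2: C = 39, D = 6, total pairs = 45.
Step 3: tau = (C - D)/(n(n-1)/2) = (39 - 6)/45 = 0.733333.
Step 4: Exact two-sided p-value (enumerate n! = 3628800 permutations of y under H0): p = 0.002213.
Step 5: alpha = 0.1. reject H0.

tau_b = 0.7333 (C=39, D=6), p = 0.002213, reject H0.


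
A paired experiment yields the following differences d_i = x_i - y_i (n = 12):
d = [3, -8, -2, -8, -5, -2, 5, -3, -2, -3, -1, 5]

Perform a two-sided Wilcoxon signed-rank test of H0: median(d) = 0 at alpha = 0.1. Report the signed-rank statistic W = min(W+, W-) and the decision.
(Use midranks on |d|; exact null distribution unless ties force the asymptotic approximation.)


Step 1: Drop any zero differences (none here) and take |d_i|.
|d| = [3, 8, 2, 8, 5, 2, 5, 3, 2, 3, 1, 5]
Step 2: Midrank |d_i| (ties get averaged ranks).
ranks: |3|->6, |8|->11.5, |2|->3, |8|->11.5, |5|->9, |2|->3, |5|->9, |3|->6, |2|->3, |3|->6, |1|->1, |5|->9
Step 3: Attach original signs; sum ranks with positive sign and with negative sign.
W+ = 6 + 9 + 9 = 24
W- = 11.5 + 3 + 11.5 + 9 + 3 + 6 + 3 + 6 + 1 = 54
(Check: W+ + W- = 78 should equal n(n+1)/2 = 78.)
Step 4: Test statistic W = min(W+, W-) = 24.
Step 5: Ties in |d|, so use the tie-corrected normal approximation.
        E[W] = n(n+1)/4 = 12*13/4 = 39.
        Tie groups: |d|=2 (t=3), |d|=3 (t=3), |d|=5 (t=3), |d|=8 (t=2); sum(t^3 - t) = 78.
        Var[W] = n(n+1)(2n+1)/24 - sum(t^3-t)/48 = 3900/24 - 78/48 = 160.875.
        z = (W - E[W]) / sqrt(Var[W]) = (24 - 39) / 12.6837 = -1.1826.
        Two-sided p = 2*Phi(z) = 0.236958.
Step 6: alpha = 0.1. fail to reject H0.

W+ = 24, W- = 54, W = min = 24, p = 0.236958, fail to reject H0.


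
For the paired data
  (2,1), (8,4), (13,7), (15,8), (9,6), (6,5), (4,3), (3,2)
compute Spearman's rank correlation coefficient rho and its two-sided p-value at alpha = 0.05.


Step 1: Rank x and y separately (midranks; no ties here).
rank(x): 2->1, 8->5, 13->7, 15->8, 9->6, 6->4, 4->3, 3->2
rank(y): 1->1, 4->4, 7->7, 8->8, 6->6, 5->5, 3->3, 2->2
Step 2: d_i = R_x(i) - R_y(i); compute d_i^2.
  (1-1)^2=0, (5-4)^2=1, (7-7)^2=0, (8-8)^2=0, (6-6)^2=0, (4-5)^2=1, (3-3)^2=0, (2-2)^2=0
sum(d^2) = 2.
Step 3: rho = 1 - 6*2 / (8*(8^2 - 1)) = 1 - 12/504 = 0.976190.
Step 4: Under H0, t = rho * sqrt((n-2)/(1-rho^2)) = 11.0235 ~ t(6).
Step 5: Two-sided p-value from the t-distribution with 6 df = 0.000033.
Step 6: alpha = 0.05. reject H0.

rho = 0.9762, p = 0.000033, reject H0 at alpha = 0.05.


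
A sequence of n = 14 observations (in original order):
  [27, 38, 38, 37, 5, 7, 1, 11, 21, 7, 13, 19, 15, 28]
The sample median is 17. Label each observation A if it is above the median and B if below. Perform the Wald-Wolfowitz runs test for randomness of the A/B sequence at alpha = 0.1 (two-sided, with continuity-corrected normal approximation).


Step 1: Compute median = 17; label A = above, B = below.
Labels in order: AAAABBBBABBABA  (n_A = 7, n_B = 7)
Step 2: Count runs R = 7.
Step 3: Under H0 (random ordering), E[R] = 2*n_A*n_B/(n_A+n_B) + 1 = 2*7*7/14 + 1 = 8.0000.
        Var[R] = 2*n_A*n_B*(2*n_A*n_B - n_A - n_B) / ((n_A+n_B)^2 * (n_A+n_B-1)) = 8232/2548 = 3.2308.
        SD[R] = 1.7974.
Step 4: Continuity-corrected z = (R + 0.5 - E[R]) / SD[R] = (7 + 0.5 - 8.0000) / 1.7974 = -0.2782.
Step 5: Two-sided p-value via normal approximation = 2*(1 - Phi(|z|)) = 0.780879.
Step 6: alpha = 0.1. fail to reject H0.

R = 7, z = -0.2782, p = 0.780879, fail to reject H0.


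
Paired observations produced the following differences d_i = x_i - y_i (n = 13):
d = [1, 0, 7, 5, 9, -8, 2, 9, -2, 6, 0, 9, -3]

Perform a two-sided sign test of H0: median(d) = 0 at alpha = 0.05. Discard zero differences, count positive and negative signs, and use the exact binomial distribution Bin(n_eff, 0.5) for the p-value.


Step 1: Discard zero differences. Original n = 13; n_eff = number of nonzero differences = 11.
Nonzero differences (with sign): +1, +7, +5, +9, -8, +2, +9, -2, +6, +9, -3
Step 2: Count signs: positive = 8, negative = 3.
Step 3: Under H0: P(positive) = 0.5, so the number of positives S ~ Bin(11, 0.5).
Step 4: Two-sided exact p-value = sum of Bin(11,0.5) probabilities at or below the observed probability = 0.226562.
Step 5: alpha = 0.05. fail to reject H0.

n_eff = 11, pos = 8, neg = 3, p = 0.226562, fail to reject H0.


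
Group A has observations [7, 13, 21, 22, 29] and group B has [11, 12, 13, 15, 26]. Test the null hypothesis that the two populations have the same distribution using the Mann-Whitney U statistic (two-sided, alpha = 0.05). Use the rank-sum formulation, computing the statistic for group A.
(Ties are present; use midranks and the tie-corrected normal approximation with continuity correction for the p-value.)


Step 1: Combine and sort all 10 observations; assign midranks.
sorted (value, group): (7,X), (11,Y), (12,Y), (13,X), (13,Y), (15,Y), (21,X), (22,X), (26,Y), (29,X)
ranks: 7->1, 11->2, 12->3, 13->4.5, 13->4.5, 15->6, 21->7, 22->8, 26->9, 29->10
Step 2: Rank sum for X: R1 = 1 + 4.5 + 7 + 8 + 10 = 30.5.
Step 3: U_X = R1 - n1(n1+1)/2 = 30.5 - 5*6/2 = 30.5 - 15 = 15.5.
       U_Y = n1*n2 - U_X = 25 - 15.5 = 9.5.
Step 4: Ties are present, so use the tie-corrected normal approximation (with continuity correction) for the p-value.
Step 5: p-value = 0.600402; compare to alpha = 0.05. fail to reject H0.

U_X = 15.5, p = 0.600402, fail to reject H0 at alpha = 0.05.


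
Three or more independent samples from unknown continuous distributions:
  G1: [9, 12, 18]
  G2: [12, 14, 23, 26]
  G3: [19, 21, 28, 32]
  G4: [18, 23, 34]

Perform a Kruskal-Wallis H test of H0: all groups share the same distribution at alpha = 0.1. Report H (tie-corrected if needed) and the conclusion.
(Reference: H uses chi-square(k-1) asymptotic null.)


Step 1: Combine all N = 14 observations and assign midranks.
sorted (value, group, rank): (9,G1,1), (12,G1,2.5), (12,G2,2.5), (14,G2,4), (18,G1,5.5), (18,G4,5.5), (19,G3,7), (21,G3,8), (23,G2,9.5), (23,G4,9.5), (26,G2,11), (28,G3,12), (32,G3,13), (34,G4,14)
Step 2: Sum ranks within each group.
R_1 = 9 (n_1 = 3)
R_2 = 27 (n_2 = 4)
R_3 = 40 (n_3 = 4)
R_4 = 29 (n_4 = 3)
Step 3: H = 12/(N(N+1)) * sum(R_i^2/n_i) - 3(N+1)
     = 12/(14*15) * (9^2/3 + 27^2/4 + 40^2/4 + 29^2/3) - 3*15
     = 0.057143 * 889.583 - 45
     = 5.833333.
Step 4: Ties present; correction factor C = 1 - 18/(14^3 - 14) = 0.993407. Corrected H = 5.833333 / 0.993407 = 5.872050.
Step 5: Under H0, H ~ chi^2(3); p-value = 0.118004.
Step 6: alpha = 0.1. fail to reject H0.

H = 5.8721, df = 3, p = 0.118004, fail to reject H0.


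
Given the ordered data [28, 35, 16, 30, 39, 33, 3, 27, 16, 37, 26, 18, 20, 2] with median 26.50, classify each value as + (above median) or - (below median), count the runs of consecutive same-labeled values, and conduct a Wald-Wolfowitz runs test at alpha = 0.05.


Step 1: Compute median = 26.50; label A = above, B = below.
Labels in order: AABAAABABABBBB  (n_A = 7, n_B = 7)
Step 2: Count runs R = 8.
Step 3: Under H0 (random ordering), E[R] = 2*n_A*n_B/(n_A+n_B) + 1 = 2*7*7/14 + 1 = 8.0000.
        Var[R] = 2*n_A*n_B*(2*n_A*n_B - n_A - n_B) / ((n_A+n_B)^2 * (n_A+n_B-1)) = 8232/2548 = 3.2308.
        SD[R] = 1.7974.
Step 4: R = E[R], so z = 0 with no continuity correction.
Step 5: Two-sided p-value via normal approximation = 2*(1 - Phi(|z|)) = 1.000000.
Step 6: alpha = 0.05. fail to reject H0.

R = 8, z = 0.0000, p = 1.000000, fail to reject H0.


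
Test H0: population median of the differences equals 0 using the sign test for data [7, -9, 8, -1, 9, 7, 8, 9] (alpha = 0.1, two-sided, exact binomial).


Step 1: Discard zero differences. Original n = 8; n_eff = number of nonzero differences = 8.
Nonzero differences (with sign): +7, -9, +8, -1, +9, +7, +8, +9
Step 2: Count signs: positive = 6, negative = 2.
Step 3: Under H0: P(positive) = 0.5, so the number of positives S ~ Bin(8, 0.5).
Step 4: Two-sided exact p-value = sum of Bin(8,0.5) probabilities at or below the observed probability = 0.289062.
Step 5: alpha = 0.1. fail to reject H0.

n_eff = 8, pos = 6, neg = 2, p = 0.289062, fail to reject H0.


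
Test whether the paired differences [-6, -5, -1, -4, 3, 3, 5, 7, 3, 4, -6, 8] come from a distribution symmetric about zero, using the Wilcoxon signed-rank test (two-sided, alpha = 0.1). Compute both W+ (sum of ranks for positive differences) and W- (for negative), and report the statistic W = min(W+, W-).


Step 1: Drop any zero differences (none here) and take |d_i|.
|d| = [6, 5, 1, 4, 3, 3, 5, 7, 3, 4, 6, 8]
Step 2: Midrank |d_i| (ties get averaged ranks).
ranks: |6|->9.5, |5|->7.5, |1|->1, |4|->5.5, |3|->3, |3|->3, |5|->7.5, |7|->11, |3|->3, |4|->5.5, |6|->9.5, |8|->12
Step 3: Attach original signs; sum ranks with positive sign and with negative sign.
W+ = 3 + 3 + 7.5 + 11 + 3 + 5.5 + 12 = 45
W- = 9.5 + 7.5 + 1 + 5.5 + 9.5 = 33
(Check: W+ + W- = 78 should equal n(n+1)/2 = 78.)
Step 4: Test statistic W = min(W+, W-) = 33.
Step 5: Ties in |d|, so use the tie-corrected normal approximation.
        E[W] = n(n+1)/4 = 12*13/4 = 39.
        Tie groups: |d|=3 (t=3), |d|=4 (t=2), |d|=5 (t=2), |d|=6 (t=2); sum(t^3 - t) = 42.
        Var[W] = n(n+1)(2n+1)/24 - sum(t^3-t)/48 = 3900/24 - 42/48 = 161.625.
        z = (W - E[W]) / sqrt(Var[W]) = (33 - 39) / 12.7132 = -0.4720.
        Two-sided p = 2*Phi(z) = 0.636962.
Step 6: alpha = 0.1. fail to reject H0.

W+ = 45, W- = 33, W = min = 33, p = 0.636962, fail to reject H0.


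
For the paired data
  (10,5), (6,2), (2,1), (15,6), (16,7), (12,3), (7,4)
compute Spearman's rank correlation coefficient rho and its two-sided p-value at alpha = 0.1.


Step 1: Rank x and y separately (midranks; no ties here).
rank(x): 10->4, 6->2, 2->1, 15->6, 16->7, 12->5, 7->3
rank(y): 5->5, 2->2, 1->1, 6->6, 7->7, 3->3, 4->4
Step 2: d_i = R_x(i) - R_y(i); compute d_i^2.
  (4-5)^2=1, (2-2)^2=0, (1-1)^2=0, (6-6)^2=0, (7-7)^2=0, (5-3)^2=4, (3-4)^2=1
sum(d^2) = 6.
Step 3: rho = 1 - 6*6 / (7*(7^2 - 1)) = 1 - 36/336 = 0.892857.
Step 4: Under H0, t = rho * sqrt((n-2)/(1-rho^2)) = 4.4333 ~ t(5).
Step 5: Two-sided p-value from the t-distribution with 5 df = 0.006807.
Step 6: alpha = 0.1. reject H0.

rho = 0.8929, p = 0.006807, reject H0 at alpha = 0.1.


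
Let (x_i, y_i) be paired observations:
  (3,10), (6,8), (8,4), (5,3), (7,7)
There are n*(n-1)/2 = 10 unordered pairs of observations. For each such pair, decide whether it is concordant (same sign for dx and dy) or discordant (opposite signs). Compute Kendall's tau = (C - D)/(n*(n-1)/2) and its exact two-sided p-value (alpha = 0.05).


Step 1: Enumerate the 10 unordered pairs (i,j) with i<j and classify each by sign(x_j-x_i) * sign(y_j-y_i).
  (1,2):dx=+3,dy=-2->D; (1,3):dx=+5,dy=-6->D; (1,4):dx=+2,dy=-7->D; (1,5):dx=+4,dy=-3->D
  (2,3):dx=+2,dy=-4->D; (2,4):dx=-1,dy=-5->C; (2,5):dx=+1,dy=-1->D; (3,4):dx=-3,dy=-1->C
  (3,5):dx=-1,dy=+3->D; (4,5):dx=+2,dy=+4->C
Step 2: C = 3, D = 7, total pairs = 10.
Step 3: tau = (C - D)/(n(n-1)/2) = (3 - 7)/10 = -0.400000.
Step 4: Exact two-sided p-value (enumerate n! = 120 permutations of y under H0): p = 0.483333.
Step 5: alpha = 0.05. fail to reject H0.

tau_b = -0.4000 (C=3, D=7), p = 0.483333, fail to reject H0.


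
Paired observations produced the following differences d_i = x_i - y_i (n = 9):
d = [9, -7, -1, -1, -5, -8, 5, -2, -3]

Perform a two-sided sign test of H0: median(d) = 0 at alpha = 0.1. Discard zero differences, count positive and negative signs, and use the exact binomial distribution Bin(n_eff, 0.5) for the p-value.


Step 1: Discard zero differences. Original n = 9; n_eff = number of nonzero differences = 9.
Nonzero differences (with sign): +9, -7, -1, -1, -5, -8, +5, -2, -3
Step 2: Count signs: positive = 2, negative = 7.
Step 3: Under H0: P(positive) = 0.5, so the number of positives S ~ Bin(9, 0.5).
Step 4: Two-sided exact p-value = sum of Bin(9,0.5) probabilities at or below the observed probability = 0.179688.
Step 5: alpha = 0.1. fail to reject H0.

n_eff = 9, pos = 2, neg = 7, p = 0.179688, fail to reject H0.


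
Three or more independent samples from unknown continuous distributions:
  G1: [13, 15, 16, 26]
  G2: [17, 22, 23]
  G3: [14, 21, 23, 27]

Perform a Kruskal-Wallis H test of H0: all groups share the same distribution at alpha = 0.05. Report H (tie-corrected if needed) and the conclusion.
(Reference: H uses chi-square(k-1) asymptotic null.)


Step 1: Combine all N = 11 observations and assign midranks.
sorted (value, group, rank): (13,G1,1), (14,G3,2), (15,G1,3), (16,G1,4), (17,G2,5), (21,G3,6), (22,G2,7), (23,G2,8.5), (23,G3,8.5), (26,G1,10), (27,G3,11)
Step 2: Sum ranks within each group.
R_1 = 18 (n_1 = 4)
R_2 = 20.5 (n_2 = 3)
R_3 = 27.5 (n_3 = 4)
Step 3: H = 12/(N(N+1)) * sum(R_i^2/n_i) - 3(N+1)
     = 12/(11*12) * (18^2/4 + 20.5^2/3 + 27.5^2/4) - 3*12
     = 0.090909 * 410.146 - 36
     = 1.285985.
Step 4: Ties present; correction factor C = 1 - 6/(11^3 - 11) = 0.995455. Corrected H = 1.285985 / 0.995455 = 1.291857.
Step 5: Under H0, H ~ chi^2(2); p-value = 0.524176.
Step 6: alpha = 0.05. fail to reject H0.

H = 1.2919, df = 2, p = 0.524176, fail to reject H0.


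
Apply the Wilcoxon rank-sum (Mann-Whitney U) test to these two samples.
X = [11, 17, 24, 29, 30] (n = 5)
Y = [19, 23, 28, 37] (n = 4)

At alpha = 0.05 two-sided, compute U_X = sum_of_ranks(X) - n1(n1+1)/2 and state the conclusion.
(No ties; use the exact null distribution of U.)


Step 1: Combine and sort all 9 observations; assign midranks.
sorted (value, group): (11,X), (17,X), (19,Y), (23,Y), (24,X), (28,Y), (29,X), (30,X), (37,Y)
ranks: 11->1, 17->2, 19->3, 23->4, 24->5, 28->6, 29->7, 30->8, 37->9
Step 2: Rank sum for X: R1 = 1 + 2 + 5 + 7 + 8 = 23.
Step 3: U_X = R1 - n1(n1+1)/2 = 23 - 5*6/2 = 23 - 15 = 8.
       U_Y = n1*n2 - U_X = 20 - 8 = 12.
Step 4: No ties, so the exact null distribution of U (based on enumerating the C(9,5) = 126 equally likely rank assignments) gives the two-sided p-value.
Step 5: p-value = 0.730159; compare to alpha = 0.05. fail to reject H0.

U_X = 8, p = 0.730159, fail to reject H0 at alpha = 0.05.


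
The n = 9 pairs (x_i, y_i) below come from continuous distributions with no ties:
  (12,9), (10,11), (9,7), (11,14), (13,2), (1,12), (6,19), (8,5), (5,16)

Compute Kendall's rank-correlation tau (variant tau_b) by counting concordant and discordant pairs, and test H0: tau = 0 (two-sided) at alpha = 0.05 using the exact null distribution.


Step 1: Enumerate the 36 unordered pairs (i,j) with i<j and classify each by sign(x_j-x_i) * sign(y_j-y_i).
  (1,2):dx=-2,dy=+2->D; (1,3):dx=-3,dy=-2->C; (1,4):dx=-1,dy=+5->D; (1,5):dx=+1,dy=-7->D
  (1,6):dx=-11,dy=+3->D; (1,7):dx=-6,dy=+10->D; (1,8):dx=-4,dy=-4->C; (1,9):dx=-7,dy=+7->D
  (2,3):dx=-1,dy=-4->C; (2,4):dx=+1,dy=+3->C; (2,5):dx=+3,dy=-9->D; (2,6):dx=-9,dy=+1->D
  (2,7):dx=-4,dy=+8->D; (2,8):dx=-2,dy=-6->C; (2,9):dx=-5,dy=+5->D; (3,4):dx=+2,dy=+7->C
  (3,5):dx=+4,dy=-5->D; (3,6):dx=-8,dy=+5->D; (3,7):dx=-3,dy=+12->D; (3,8):dx=-1,dy=-2->C
  (3,9):dx=-4,dy=+9->D; (4,5):dx=+2,dy=-12->D; (4,6):dx=-10,dy=-2->C; (4,7):dx=-5,dy=+5->D
  (4,8):dx=-3,dy=-9->C; (4,9):dx=-6,dy=+2->D; (5,6):dx=-12,dy=+10->D; (5,7):dx=-7,dy=+17->D
  (5,8):dx=-5,dy=+3->D; (5,9):dx=-8,dy=+14->D; (6,7):dx=+5,dy=+7->C; (6,8):dx=+7,dy=-7->D
  (6,9):dx=+4,dy=+4->C; (7,8):dx=+2,dy=-14->D; (7,9):dx=-1,dy=-3->C; (8,9):dx=-3,dy=+11->D
Step 2: C = 12, D = 24, total pairs = 36.
Step 3: tau = (C - D)/(n(n-1)/2) = (12 - 24)/36 = -0.333333.
Step 4: Exact two-sided p-value (enumerate n! = 362880 permutations of y under H0): p = 0.259518.
Step 5: alpha = 0.05. fail to reject H0.

tau_b = -0.3333 (C=12, D=24), p = 0.259518, fail to reject H0.


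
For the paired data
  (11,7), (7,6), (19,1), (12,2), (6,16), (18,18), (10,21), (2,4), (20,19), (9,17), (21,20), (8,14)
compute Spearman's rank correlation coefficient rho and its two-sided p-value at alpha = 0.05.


Step 1: Rank x and y separately (midranks; no ties here).
rank(x): 11->7, 7->3, 19->10, 12->8, 6->2, 18->9, 10->6, 2->1, 20->11, 9->5, 21->12, 8->4
rank(y): 7->5, 6->4, 1->1, 2->2, 16->7, 18->9, 21->12, 4->3, 19->10, 17->8, 20->11, 14->6
Step 2: d_i = R_x(i) - R_y(i); compute d_i^2.
  (7-5)^2=4, (3-4)^2=1, (10-1)^2=81, (8-2)^2=36, (2-7)^2=25, (9-9)^2=0, (6-12)^2=36, (1-3)^2=4, (11-10)^2=1, (5-8)^2=9, (12-11)^2=1, (4-6)^2=4
sum(d^2) = 202.
Step 3: rho = 1 - 6*202 / (12*(12^2 - 1)) = 1 - 1212/1716 = 0.293706.
Step 4: Under H0, t = rho * sqrt((n-2)/(1-rho^2)) = 0.9716 ~ t(10).
Step 5: Two-sided p-value from the t-distribution with 10 df = 0.354148.
Step 6: alpha = 0.05. fail to reject H0.

rho = 0.2937, p = 0.354148, fail to reject H0 at alpha = 0.05.


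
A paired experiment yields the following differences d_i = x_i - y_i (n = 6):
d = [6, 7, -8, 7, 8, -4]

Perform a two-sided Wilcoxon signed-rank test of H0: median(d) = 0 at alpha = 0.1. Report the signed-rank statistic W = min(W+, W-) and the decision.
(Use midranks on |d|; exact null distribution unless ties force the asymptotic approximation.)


Step 1: Drop any zero differences (none here) and take |d_i|.
|d| = [6, 7, 8, 7, 8, 4]
Step 2: Midrank |d_i| (ties get averaged ranks).
ranks: |6|->2, |7|->3.5, |8|->5.5, |7|->3.5, |8|->5.5, |4|->1
Step 3: Attach original signs; sum ranks with positive sign and with negative sign.
W+ = 2 + 3.5 + 3.5 + 5.5 = 14.5
W- = 5.5 + 1 = 6.5
(Check: W+ + W- = 21 should equal n(n+1)/2 = 21.)
Step 4: Test statistic W = min(W+, W-) = 6.5.
Step 5: Ties in |d|, so use the tie-corrected normal approximation.
        E[W] = n(n+1)/4 = 6*7/4 = 10.5.
        Tie groups: |d|=7 (t=2), |d|=8 (t=2); sum(t^3 - t) = 12.
        Var[W] = n(n+1)(2n+1)/24 - sum(t^3-t)/48 = 546/24 - 12/48 = 22.5.
        z = (W - E[W]) / sqrt(Var[W]) = (6.5 - 10.5) / 4.7434 = -0.8433.
        Two-sided p = 2*Phi(z) = 0.399075.
Step 6: alpha = 0.1. fail to reject H0.

W+ = 14.5, W- = 6.5, W = min = 6.5, p = 0.399075, fail to reject H0.


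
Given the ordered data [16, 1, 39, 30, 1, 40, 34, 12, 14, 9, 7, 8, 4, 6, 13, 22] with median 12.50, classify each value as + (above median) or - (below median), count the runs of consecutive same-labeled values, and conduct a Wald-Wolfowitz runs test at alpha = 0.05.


Step 1: Compute median = 12.50; label A = above, B = below.
Labels in order: ABAABAABABBBBBAA  (n_A = 8, n_B = 8)
Step 2: Count runs R = 9.
Step 3: Under H0 (random ordering), E[R] = 2*n_A*n_B/(n_A+n_B) + 1 = 2*8*8/16 + 1 = 9.0000.
        Var[R] = 2*n_A*n_B*(2*n_A*n_B - n_A - n_B) / ((n_A+n_B)^2 * (n_A+n_B-1)) = 14336/3840 = 3.7333.
        SD[R] = 1.9322.
Step 4: R = E[R], so z = 0 with no continuity correction.
Step 5: Two-sided p-value via normal approximation = 2*(1 - Phi(|z|)) = 1.000000.
Step 6: alpha = 0.05. fail to reject H0.

R = 9, z = 0.0000, p = 1.000000, fail to reject H0.


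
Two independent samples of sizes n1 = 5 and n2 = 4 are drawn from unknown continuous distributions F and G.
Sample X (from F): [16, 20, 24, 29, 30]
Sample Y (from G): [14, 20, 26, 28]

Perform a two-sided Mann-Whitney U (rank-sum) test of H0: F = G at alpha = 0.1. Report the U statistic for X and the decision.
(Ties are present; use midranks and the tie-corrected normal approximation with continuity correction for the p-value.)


Step 1: Combine and sort all 9 observations; assign midranks.
sorted (value, group): (14,Y), (16,X), (20,X), (20,Y), (24,X), (26,Y), (28,Y), (29,X), (30,X)
ranks: 14->1, 16->2, 20->3.5, 20->3.5, 24->5, 26->6, 28->7, 29->8, 30->9
Step 2: Rank sum for X: R1 = 2 + 3.5 + 5 + 8 + 9 = 27.5.
Step 3: U_X = R1 - n1(n1+1)/2 = 27.5 - 5*6/2 = 27.5 - 15 = 12.5.
       U_Y = n1*n2 - U_X = 20 - 12.5 = 7.5.
Step 4: Ties are present, so use the tie-corrected normal approximation (with continuity correction) for the p-value.
Step 5: p-value = 0.622753; compare to alpha = 0.1. fail to reject H0.

U_X = 12.5, p = 0.622753, fail to reject H0 at alpha = 0.1.


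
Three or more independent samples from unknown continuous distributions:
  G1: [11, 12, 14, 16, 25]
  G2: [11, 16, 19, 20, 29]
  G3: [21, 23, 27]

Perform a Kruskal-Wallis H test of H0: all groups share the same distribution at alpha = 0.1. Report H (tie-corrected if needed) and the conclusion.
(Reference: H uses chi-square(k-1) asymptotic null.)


Step 1: Combine all N = 13 observations and assign midranks.
sorted (value, group, rank): (11,G1,1.5), (11,G2,1.5), (12,G1,3), (14,G1,4), (16,G1,5.5), (16,G2,5.5), (19,G2,7), (20,G2,8), (21,G3,9), (23,G3,10), (25,G1,11), (27,G3,12), (29,G2,13)
Step 2: Sum ranks within each group.
R_1 = 25 (n_1 = 5)
R_2 = 35 (n_2 = 5)
R_3 = 31 (n_3 = 3)
Step 3: H = 12/(N(N+1)) * sum(R_i^2/n_i) - 3(N+1)
     = 12/(13*14) * (25^2/5 + 35^2/5 + 31^2/3) - 3*14
     = 0.065934 * 690.333 - 42
     = 3.516484.
Step 4: Ties present; correction factor C = 1 - 12/(13^3 - 13) = 0.994505. Corrected H = 3.516484 / 0.994505 = 3.535912.
Step 5: Under H0, H ~ chi^2(2); p-value = 0.170682.
Step 6: alpha = 0.1. fail to reject H0.

H = 3.5359, df = 2, p = 0.170682, fail to reject H0.


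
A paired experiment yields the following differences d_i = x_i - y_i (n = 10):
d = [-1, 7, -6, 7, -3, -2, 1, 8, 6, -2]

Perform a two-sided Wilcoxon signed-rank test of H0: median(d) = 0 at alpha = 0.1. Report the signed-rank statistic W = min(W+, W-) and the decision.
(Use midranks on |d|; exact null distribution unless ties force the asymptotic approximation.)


Step 1: Drop any zero differences (none here) and take |d_i|.
|d| = [1, 7, 6, 7, 3, 2, 1, 8, 6, 2]
Step 2: Midrank |d_i| (ties get averaged ranks).
ranks: |1|->1.5, |7|->8.5, |6|->6.5, |7|->8.5, |3|->5, |2|->3.5, |1|->1.5, |8|->10, |6|->6.5, |2|->3.5
Step 3: Attach original signs; sum ranks with positive sign and with negative sign.
W+ = 8.5 + 8.5 + 1.5 + 10 + 6.5 = 35
W- = 1.5 + 6.5 + 5 + 3.5 + 3.5 = 20
(Check: W+ + W- = 55 should equal n(n+1)/2 = 55.)
Step 4: Test statistic W = min(W+, W-) = 20.
Step 5: Ties in |d|, so use the tie-corrected normal approximation.
        E[W] = n(n+1)/4 = 10*11/4 = 27.5.
        Tie groups: |d|=1 (t=2), |d|=2 (t=2), |d|=6 (t=2), |d|=7 (t=2); sum(t^3 - t) = 24.
        Var[W] = n(n+1)(2n+1)/24 - sum(t^3-t)/48 = 2310/24 - 24/48 = 95.75.
        z = (W - E[W]) / sqrt(Var[W]) = (20 - 27.5) / 9.7852 = -0.7665.
        Two-sided p = 2*Phi(z) = 0.443400.
Step 6: alpha = 0.1. fail to reject H0.

W+ = 35, W- = 20, W = min = 20, p = 0.443400, fail to reject H0.


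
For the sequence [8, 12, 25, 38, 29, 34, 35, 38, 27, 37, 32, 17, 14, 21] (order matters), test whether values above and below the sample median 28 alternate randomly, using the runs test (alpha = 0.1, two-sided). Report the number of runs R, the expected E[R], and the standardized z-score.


Step 1: Compute median = 28; label A = above, B = below.
Labels in order: BBBAAAAABAABBB  (n_A = 7, n_B = 7)
Step 2: Count runs R = 5.
Step 3: Under H0 (random ordering), E[R] = 2*n_A*n_B/(n_A+n_B) + 1 = 2*7*7/14 + 1 = 8.0000.
        Var[R] = 2*n_A*n_B*(2*n_A*n_B - n_A - n_B) / ((n_A+n_B)^2 * (n_A+n_B-1)) = 8232/2548 = 3.2308.
        SD[R] = 1.7974.
Step 4: Continuity-corrected z = (R + 0.5 - E[R]) / SD[R] = (5 + 0.5 - 8.0000) / 1.7974 = -1.3909.
Step 5: Two-sided p-value via normal approximation = 2*(1 - Phi(|z|)) = 0.164264.
Step 6: alpha = 0.1. fail to reject H0.

R = 5, z = -1.3909, p = 0.164264, fail to reject H0.


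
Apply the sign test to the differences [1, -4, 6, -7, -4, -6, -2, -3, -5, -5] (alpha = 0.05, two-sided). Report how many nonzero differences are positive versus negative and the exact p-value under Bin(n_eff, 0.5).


Step 1: Discard zero differences. Original n = 10; n_eff = number of nonzero differences = 10.
Nonzero differences (with sign): +1, -4, +6, -7, -4, -6, -2, -3, -5, -5
Step 2: Count signs: positive = 2, negative = 8.
Step 3: Under H0: P(positive) = 0.5, so the number of positives S ~ Bin(10, 0.5).
Step 4: Two-sided exact p-value = sum of Bin(10,0.5) probabilities at or below the observed probability = 0.109375.
Step 5: alpha = 0.05. fail to reject H0.

n_eff = 10, pos = 2, neg = 8, p = 0.109375, fail to reject H0.


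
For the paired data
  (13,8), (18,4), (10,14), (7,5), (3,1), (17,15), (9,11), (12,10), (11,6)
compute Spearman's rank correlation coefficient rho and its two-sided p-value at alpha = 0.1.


Step 1: Rank x and y separately (midranks; no ties here).
rank(x): 13->7, 18->9, 10->4, 7->2, 3->1, 17->8, 9->3, 12->6, 11->5
rank(y): 8->5, 4->2, 14->8, 5->3, 1->1, 15->9, 11->7, 10->6, 6->4
Step 2: d_i = R_x(i) - R_y(i); compute d_i^2.
  (7-5)^2=4, (9-2)^2=49, (4-8)^2=16, (2-3)^2=1, (1-1)^2=0, (8-9)^2=1, (3-7)^2=16, (6-6)^2=0, (5-4)^2=1
sum(d^2) = 88.
Step 3: rho = 1 - 6*88 / (9*(9^2 - 1)) = 1 - 528/720 = 0.266667.
Step 4: Under H0, t = rho * sqrt((n-2)/(1-rho^2)) = 0.7320 ~ t(7).
Step 5: Two-sided p-value from the t-distribution with 7 df = 0.487922.
Step 6: alpha = 0.1. fail to reject H0.

rho = 0.2667, p = 0.487922, fail to reject H0 at alpha = 0.1.


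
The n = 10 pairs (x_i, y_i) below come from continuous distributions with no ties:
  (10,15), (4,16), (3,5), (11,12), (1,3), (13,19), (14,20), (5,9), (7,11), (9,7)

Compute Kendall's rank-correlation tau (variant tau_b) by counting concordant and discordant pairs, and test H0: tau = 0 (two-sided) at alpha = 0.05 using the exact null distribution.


Step 1: Enumerate the 45 unordered pairs (i,j) with i<j and classify each by sign(x_j-x_i) * sign(y_j-y_i).
  (1,2):dx=-6,dy=+1->D; (1,3):dx=-7,dy=-10->C; (1,4):dx=+1,dy=-3->D; (1,5):dx=-9,dy=-12->C
  (1,6):dx=+3,dy=+4->C; (1,7):dx=+4,dy=+5->C; (1,8):dx=-5,dy=-6->C; (1,9):dx=-3,dy=-4->C
  (1,10):dx=-1,dy=-8->C; (2,3):dx=-1,dy=-11->C; (2,4):dx=+7,dy=-4->D; (2,5):dx=-3,dy=-13->C
  (2,6):dx=+9,dy=+3->C; (2,7):dx=+10,dy=+4->C; (2,8):dx=+1,dy=-7->D; (2,9):dx=+3,dy=-5->D
  (2,10):dx=+5,dy=-9->D; (3,4):dx=+8,dy=+7->C; (3,5):dx=-2,dy=-2->C; (3,6):dx=+10,dy=+14->C
  (3,7):dx=+11,dy=+15->C; (3,8):dx=+2,dy=+4->C; (3,9):dx=+4,dy=+6->C; (3,10):dx=+6,dy=+2->C
  (4,5):dx=-10,dy=-9->C; (4,6):dx=+2,dy=+7->C; (4,7):dx=+3,dy=+8->C; (4,8):dx=-6,dy=-3->C
  (4,9):dx=-4,dy=-1->C; (4,10):dx=-2,dy=-5->C; (5,6):dx=+12,dy=+16->C; (5,7):dx=+13,dy=+17->C
  (5,8):dx=+4,dy=+6->C; (5,9):dx=+6,dy=+8->C; (5,10):dx=+8,dy=+4->C; (6,7):dx=+1,dy=+1->C
  (6,8):dx=-8,dy=-10->C; (6,9):dx=-6,dy=-8->C; (6,10):dx=-4,dy=-12->C; (7,8):dx=-9,dy=-11->C
  (7,9):dx=-7,dy=-9->C; (7,10):dx=-5,dy=-13->C; (8,9):dx=+2,dy=+2->C; (8,10):dx=+4,dy=-2->D
  (9,10):dx=+2,dy=-4->D
Step 2: C = 37, D = 8, total pairs = 45.
Step 3: tau = (C - D)/(n(n-1)/2) = (37 - 8)/45 = 0.644444.
Step 4: Exact two-sided p-value (enumerate n! = 3628800 permutations of y under H0): p = 0.009148.
Step 5: alpha = 0.05. reject H0.

tau_b = 0.6444 (C=37, D=8), p = 0.009148, reject H0.


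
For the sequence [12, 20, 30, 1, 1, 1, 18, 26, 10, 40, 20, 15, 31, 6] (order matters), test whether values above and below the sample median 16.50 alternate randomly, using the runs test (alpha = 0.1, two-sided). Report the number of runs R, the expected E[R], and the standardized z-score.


Step 1: Compute median = 16.50; label A = above, B = below.
Labels in order: BAABBBAABAABAB  (n_A = 7, n_B = 7)
Step 2: Count runs R = 9.
Step 3: Under H0 (random ordering), E[R] = 2*n_A*n_B/(n_A+n_B) + 1 = 2*7*7/14 + 1 = 8.0000.
        Var[R] = 2*n_A*n_B*(2*n_A*n_B - n_A - n_B) / ((n_A+n_B)^2 * (n_A+n_B-1)) = 8232/2548 = 3.2308.
        SD[R] = 1.7974.
Step 4: Continuity-corrected z = (R - 0.5 - E[R]) / SD[R] = (9 - 0.5 - 8.0000) / 1.7974 = 0.2782.
Step 5: Two-sided p-value via normal approximation = 2*(1 - Phi(|z|)) = 0.780879.
Step 6: alpha = 0.1. fail to reject H0.

R = 9, z = 0.2782, p = 0.780879, fail to reject H0.


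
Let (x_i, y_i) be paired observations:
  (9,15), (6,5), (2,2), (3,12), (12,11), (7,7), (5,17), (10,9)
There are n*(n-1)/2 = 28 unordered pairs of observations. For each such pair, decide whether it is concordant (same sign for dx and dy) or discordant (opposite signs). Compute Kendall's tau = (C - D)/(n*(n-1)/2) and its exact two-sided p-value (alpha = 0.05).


Step 1: Enumerate the 28 unordered pairs (i,j) with i<j and classify each by sign(x_j-x_i) * sign(y_j-y_i).
  (1,2):dx=-3,dy=-10->C; (1,3):dx=-7,dy=-13->C; (1,4):dx=-6,dy=-3->C; (1,5):dx=+3,dy=-4->D
  (1,6):dx=-2,dy=-8->C; (1,7):dx=-4,dy=+2->D; (1,8):dx=+1,dy=-6->D; (2,3):dx=-4,dy=-3->C
  (2,4):dx=-3,dy=+7->D; (2,5):dx=+6,dy=+6->C; (2,6):dx=+1,dy=+2->C; (2,7):dx=-1,dy=+12->D
  (2,8):dx=+4,dy=+4->C; (3,4):dx=+1,dy=+10->C; (3,5):dx=+10,dy=+9->C; (3,6):dx=+5,dy=+5->C
  (3,7):dx=+3,dy=+15->C; (3,8):dx=+8,dy=+7->C; (4,5):dx=+9,dy=-1->D; (4,6):dx=+4,dy=-5->D
  (4,7):dx=+2,dy=+5->C; (4,8):dx=+7,dy=-3->D; (5,6):dx=-5,dy=-4->C; (5,7):dx=-7,dy=+6->D
  (5,8):dx=-2,dy=-2->C; (6,7):dx=-2,dy=+10->D; (6,8):dx=+3,dy=+2->C; (7,8):dx=+5,dy=-8->D
Step 2: C = 17, D = 11, total pairs = 28.
Step 3: tau = (C - D)/(n(n-1)/2) = (17 - 11)/28 = 0.214286.
Step 4: Exact two-sided p-value (enumerate n! = 40320 permutations of y under H0): p = 0.548413.
Step 5: alpha = 0.05. fail to reject H0.

tau_b = 0.2143 (C=17, D=11), p = 0.548413, fail to reject H0.


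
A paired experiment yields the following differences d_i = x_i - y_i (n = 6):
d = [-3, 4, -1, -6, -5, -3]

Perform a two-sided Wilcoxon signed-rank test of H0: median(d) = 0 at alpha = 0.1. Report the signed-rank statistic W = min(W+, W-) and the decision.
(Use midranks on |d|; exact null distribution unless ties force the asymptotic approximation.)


Step 1: Drop any zero differences (none here) and take |d_i|.
|d| = [3, 4, 1, 6, 5, 3]
Step 2: Midrank |d_i| (ties get averaged ranks).
ranks: |3|->2.5, |4|->4, |1|->1, |6|->6, |5|->5, |3|->2.5
Step 3: Attach original signs; sum ranks with positive sign and with negative sign.
W+ = 4 = 4
W- = 2.5 + 1 + 6 + 5 + 2.5 = 17
(Check: W+ + W- = 21 should equal n(n+1)/2 = 21.)
Step 4: Test statistic W = min(W+, W-) = 4.
Step 5: Ties in |d|, so use the tie-corrected normal approximation.
        E[W] = n(n+1)/4 = 6*7/4 = 10.5.
        Tie groups: |d|=3 (t=2); sum(t^3 - t) = 6.
        Var[W] = n(n+1)(2n+1)/24 - sum(t^3-t)/48 = 546/24 - 6/48 = 22.625.
        z = (W - E[W]) / sqrt(Var[W]) = (4 - 10.5) / 4.7566 = -1.3665.
        Two-sided p = 2*Phi(z) = 0.171773.
Step 6: alpha = 0.1. fail to reject H0.

W+ = 4, W- = 17, W = min = 4, p = 0.171773, fail to reject H0.


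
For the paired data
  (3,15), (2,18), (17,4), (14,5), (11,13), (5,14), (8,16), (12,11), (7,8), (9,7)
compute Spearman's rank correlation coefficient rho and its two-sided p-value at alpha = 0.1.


Step 1: Rank x and y separately (midranks; no ties here).
rank(x): 3->2, 2->1, 17->10, 14->9, 11->7, 5->3, 8->5, 12->8, 7->4, 9->6
rank(y): 15->8, 18->10, 4->1, 5->2, 13->6, 14->7, 16->9, 11->5, 8->4, 7->3
Step 2: d_i = R_x(i) - R_y(i); compute d_i^2.
  (2-8)^2=36, (1-10)^2=81, (10-1)^2=81, (9-2)^2=49, (7-6)^2=1, (3-7)^2=16, (5-9)^2=16, (8-5)^2=9, (4-4)^2=0, (6-3)^2=9
sum(d^2) = 298.
Step 3: rho = 1 - 6*298 / (10*(10^2 - 1)) = 1 - 1788/990 = -0.806061.
Step 4: Under H0, t = rho * sqrt((n-2)/(1-rho^2)) = -3.8522 ~ t(8).
Step 5: Two-sided p-value from the t-distribution with 8 df = 0.004862.
Step 6: alpha = 0.1. reject H0.

rho = -0.8061, p = 0.004862, reject H0 at alpha = 0.1.


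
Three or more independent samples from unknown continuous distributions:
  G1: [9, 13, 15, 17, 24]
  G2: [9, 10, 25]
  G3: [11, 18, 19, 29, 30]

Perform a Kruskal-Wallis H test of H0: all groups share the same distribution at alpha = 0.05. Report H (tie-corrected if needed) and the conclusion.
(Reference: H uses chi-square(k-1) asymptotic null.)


Step 1: Combine all N = 13 observations and assign midranks.
sorted (value, group, rank): (9,G1,1.5), (9,G2,1.5), (10,G2,3), (11,G3,4), (13,G1,5), (15,G1,6), (17,G1,7), (18,G3,8), (19,G3,9), (24,G1,10), (25,G2,11), (29,G3,12), (30,G3,13)
Step 2: Sum ranks within each group.
R_1 = 29.5 (n_1 = 5)
R_2 = 15.5 (n_2 = 3)
R_3 = 46 (n_3 = 5)
Step 3: H = 12/(N(N+1)) * sum(R_i^2/n_i) - 3(N+1)
     = 12/(13*14) * (29.5^2/5 + 15.5^2/3 + 46^2/5) - 3*14
     = 0.065934 * 677.333 - 42
     = 2.659341.
Step 4: Ties present; correction factor C = 1 - 6/(13^3 - 13) = 0.997253. Corrected H = 2.659341 / 0.997253 = 2.666667.
Step 5: Under H0, H ~ chi^2(2); p-value = 0.263597.
Step 6: alpha = 0.05. fail to reject H0.

H = 2.6667, df = 2, p = 0.263597, fail to reject H0.


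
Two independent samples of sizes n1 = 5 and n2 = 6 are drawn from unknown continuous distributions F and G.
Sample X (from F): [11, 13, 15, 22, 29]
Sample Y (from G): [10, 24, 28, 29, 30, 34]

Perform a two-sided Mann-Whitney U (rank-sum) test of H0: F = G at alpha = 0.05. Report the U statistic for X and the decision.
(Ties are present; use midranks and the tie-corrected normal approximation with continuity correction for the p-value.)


Step 1: Combine and sort all 11 observations; assign midranks.
sorted (value, group): (10,Y), (11,X), (13,X), (15,X), (22,X), (24,Y), (28,Y), (29,X), (29,Y), (30,Y), (34,Y)
ranks: 10->1, 11->2, 13->3, 15->4, 22->5, 24->6, 28->7, 29->8.5, 29->8.5, 30->10, 34->11
Step 2: Rank sum for X: R1 = 2 + 3 + 4 + 5 + 8.5 = 22.5.
Step 3: U_X = R1 - n1(n1+1)/2 = 22.5 - 5*6/2 = 22.5 - 15 = 7.5.
       U_Y = n1*n2 - U_X = 30 - 7.5 = 22.5.
Step 4: Ties are present, so use the tie-corrected normal approximation (with continuity correction) for the p-value.
Step 5: p-value = 0.200217; compare to alpha = 0.05. fail to reject H0.

U_X = 7.5, p = 0.200217, fail to reject H0 at alpha = 0.05.


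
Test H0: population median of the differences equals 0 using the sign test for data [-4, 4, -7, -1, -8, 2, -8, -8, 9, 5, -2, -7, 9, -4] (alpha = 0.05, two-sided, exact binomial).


Step 1: Discard zero differences. Original n = 14; n_eff = number of nonzero differences = 14.
Nonzero differences (with sign): -4, +4, -7, -1, -8, +2, -8, -8, +9, +5, -2, -7, +9, -4
Step 2: Count signs: positive = 5, negative = 9.
Step 3: Under H0: P(positive) = 0.5, so the number of positives S ~ Bin(14, 0.5).
Step 4: Two-sided exact p-value = sum of Bin(14,0.5) probabilities at or below the observed probability = 0.423950.
Step 5: alpha = 0.05. fail to reject H0.

n_eff = 14, pos = 5, neg = 9, p = 0.423950, fail to reject H0.


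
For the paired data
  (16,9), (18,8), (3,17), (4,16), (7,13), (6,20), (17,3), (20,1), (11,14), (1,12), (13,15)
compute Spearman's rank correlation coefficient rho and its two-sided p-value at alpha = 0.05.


Step 1: Rank x and y separately (midranks; no ties here).
rank(x): 16->8, 18->10, 3->2, 4->3, 7->5, 6->4, 17->9, 20->11, 11->6, 1->1, 13->7
rank(y): 9->4, 8->3, 17->10, 16->9, 13->6, 20->11, 3->2, 1->1, 14->7, 12->5, 15->8
Step 2: d_i = R_x(i) - R_y(i); compute d_i^2.
  (8-4)^2=16, (10-3)^2=49, (2-10)^2=64, (3-9)^2=36, (5-6)^2=1, (4-11)^2=49, (9-2)^2=49, (11-1)^2=100, (6-7)^2=1, (1-5)^2=16, (7-8)^2=1
sum(d^2) = 382.
Step 3: rho = 1 - 6*382 / (11*(11^2 - 1)) = 1 - 2292/1320 = -0.736364.
Step 4: Under H0, t = rho * sqrt((n-2)/(1-rho^2)) = -3.2651 ~ t(9).
Step 5: Two-sided p-value from the t-distribution with 9 df = 0.009760.
Step 6: alpha = 0.05. reject H0.

rho = -0.7364, p = 0.009760, reject H0 at alpha = 0.05.


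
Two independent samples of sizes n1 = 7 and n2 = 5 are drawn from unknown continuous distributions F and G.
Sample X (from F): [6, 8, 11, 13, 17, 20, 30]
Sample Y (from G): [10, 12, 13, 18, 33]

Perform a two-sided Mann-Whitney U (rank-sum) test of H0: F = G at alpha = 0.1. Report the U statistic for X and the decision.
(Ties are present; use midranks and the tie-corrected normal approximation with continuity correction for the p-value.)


Step 1: Combine and sort all 12 observations; assign midranks.
sorted (value, group): (6,X), (8,X), (10,Y), (11,X), (12,Y), (13,X), (13,Y), (17,X), (18,Y), (20,X), (30,X), (33,Y)
ranks: 6->1, 8->2, 10->3, 11->4, 12->5, 13->6.5, 13->6.5, 17->8, 18->9, 20->10, 30->11, 33->12
Step 2: Rank sum for X: R1 = 1 + 2 + 4 + 6.5 + 8 + 10 + 11 = 42.5.
Step 3: U_X = R1 - n1(n1+1)/2 = 42.5 - 7*8/2 = 42.5 - 28 = 14.5.
       U_Y = n1*n2 - U_X = 35 - 14.5 = 20.5.
Step 4: Ties are present, so use the tie-corrected normal approximation (with continuity correction) for the p-value.
Step 5: p-value = 0.684221; compare to alpha = 0.1. fail to reject H0.

U_X = 14.5, p = 0.684221, fail to reject H0 at alpha = 0.1.


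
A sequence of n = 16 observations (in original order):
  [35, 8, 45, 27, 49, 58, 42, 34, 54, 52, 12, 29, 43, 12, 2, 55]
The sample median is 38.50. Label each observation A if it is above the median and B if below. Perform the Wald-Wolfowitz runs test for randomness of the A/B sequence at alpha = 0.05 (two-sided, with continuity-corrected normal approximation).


Step 1: Compute median = 38.50; label A = above, B = below.
Labels in order: BBABAAABAABBABBA  (n_A = 8, n_B = 8)
Step 2: Count runs R = 10.
Step 3: Under H0 (random ordering), E[R] = 2*n_A*n_B/(n_A+n_B) + 1 = 2*8*8/16 + 1 = 9.0000.
        Var[R] = 2*n_A*n_B*(2*n_A*n_B - n_A - n_B) / ((n_A+n_B)^2 * (n_A+n_B-1)) = 14336/3840 = 3.7333.
        SD[R] = 1.9322.
Step 4: Continuity-corrected z = (R - 0.5 - E[R]) / SD[R] = (10 - 0.5 - 9.0000) / 1.9322 = 0.2588.
Step 5: Two-sided p-value via normal approximation = 2*(1 - Phi(|z|)) = 0.795809.
Step 6: alpha = 0.05. fail to reject H0.

R = 10, z = 0.2588, p = 0.795809, fail to reject H0.


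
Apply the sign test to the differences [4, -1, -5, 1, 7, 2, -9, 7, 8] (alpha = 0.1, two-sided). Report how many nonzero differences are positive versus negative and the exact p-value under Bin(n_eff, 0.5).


Step 1: Discard zero differences. Original n = 9; n_eff = number of nonzero differences = 9.
Nonzero differences (with sign): +4, -1, -5, +1, +7, +2, -9, +7, +8
Step 2: Count signs: positive = 6, negative = 3.
Step 3: Under H0: P(positive) = 0.5, so the number of positives S ~ Bin(9, 0.5).
Step 4: Two-sided exact p-value = sum of Bin(9,0.5) probabilities at or below the observed probability = 0.507812.
Step 5: alpha = 0.1. fail to reject H0.

n_eff = 9, pos = 6, neg = 3, p = 0.507812, fail to reject H0.


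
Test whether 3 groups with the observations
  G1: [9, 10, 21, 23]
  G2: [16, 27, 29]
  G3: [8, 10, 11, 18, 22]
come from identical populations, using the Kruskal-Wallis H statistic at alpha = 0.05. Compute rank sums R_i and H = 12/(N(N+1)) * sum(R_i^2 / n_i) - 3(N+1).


Step 1: Combine all N = 12 observations and assign midranks.
sorted (value, group, rank): (8,G3,1), (9,G1,2), (10,G1,3.5), (10,G3,3.5), (11,G3,5), (16,G2,6), (18,G3,7), (21,G1,8), (22,G3,9), (23,G1,10), (27,G2,11), (29,G2,12)
Step 2: Sum ranks within each group.
R_1 = 23.5 (n_1 = 4)
R_2 = 29 (n_2 = 3)
R_3 = 25.5 (n_3 = 5)
Step 3: H = 12/(N(N+1)) * sum(R_i^2/n_i) - 3(N+1)
     = 12/(12*13) * (23.5^2/4 + 29^2/3 + 25.5^2/5) - 3*13
     = 0.076923 * 548.446 - 39
     = 3.188141.
Step 4: Ties present; correction factor C = 1 - 6/(12^3 - 12) = 0.996503. Corrected H = 3.188141 / 0.996503 = 3.199327.
Step 5: Under H0, H ~ chi^2(2); p-value = 0.201964.
Step 6: alpha = 0.05. fail to reject H0.

H = 3.1993, df = 2, p = 0.201964, fail to reject H0.
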